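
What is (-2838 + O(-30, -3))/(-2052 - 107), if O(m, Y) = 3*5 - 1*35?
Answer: 2858/2159 ≈ 1.3238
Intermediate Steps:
O(m, Y) = -20 (O(m, Y) = 15 - 35 = -20)
(-2838 + O(-30, -3))/(-2052 - 107) = (-2838 - 20)/(-2052 - 107) = -2858/(-2159) = -2858*(-1/2159) = 2858/2159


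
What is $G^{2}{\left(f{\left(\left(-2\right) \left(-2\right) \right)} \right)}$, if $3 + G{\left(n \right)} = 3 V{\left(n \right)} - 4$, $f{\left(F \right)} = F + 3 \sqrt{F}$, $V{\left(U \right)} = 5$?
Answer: $64$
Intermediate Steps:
$G{\left(n \right)} = 8$ ($G{\left(n \right)} = -3 + \left(3 \cdot 5 - 4\right) = -3 + \left(15 - 4\right) = -3 + 11 = 8$)
$G^{2}{\left(f{\left(\left(-2\right) \left(-2\right) \right)} \right)} = 8^{2} = 64$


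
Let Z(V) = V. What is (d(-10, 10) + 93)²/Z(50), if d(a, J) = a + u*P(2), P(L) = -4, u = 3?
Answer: 5041/50 ≈ 100.82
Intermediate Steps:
d(a, J) = -12 + a (d(a, J) = a + 3*(-4) = a - 12 = -12 + a)
(d(-10, 10) + 93)²/Z(50) = ((-12 - 10) + 93)²/50 = (-22 + 93)²*(1/50) = 71²*(1/50) = 5041*(1/50) = 5041/50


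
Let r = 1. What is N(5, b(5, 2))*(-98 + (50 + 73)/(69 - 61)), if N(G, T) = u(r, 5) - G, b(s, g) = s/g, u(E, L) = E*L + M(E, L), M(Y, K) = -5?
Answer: 3305/8 ≈ 413.13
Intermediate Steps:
u(E, L) = -5 + E*L (u(E, L) = E*L - 5 = -5 + E*L)
N(G, T) = -G (N(G, T) = (-5 + 1*5) - G = (-5 + 5) - G = 0 - G = -G)
N(5, b(5, 2))*(-98 + (50 + 73)/(69 - 61)) = (-1*5)*(-98 + (50 + 73)/(69 - 61)) = -5*(-98 + 123/8) = -5*(-661/8) = 3305/8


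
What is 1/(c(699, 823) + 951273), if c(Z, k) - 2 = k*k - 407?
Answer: 1/1628197 ≈ 6.1418e-7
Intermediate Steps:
c(Z, k) = -405 + k² (c(Z, k) = 2 + (k*k - 407) = 2 + (k² - 407) = 2 + (-407 + k²) = -405 + k²)
1/(c(699, 823) + 951273) = 1/((-405 + 823²) + 951273) = 1/((-405 + 677329) + 951273) = 1/(676924 + 951273) = 1/1628197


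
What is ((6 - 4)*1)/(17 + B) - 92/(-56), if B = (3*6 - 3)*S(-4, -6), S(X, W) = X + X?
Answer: 2341/1442 ≈ 1.6234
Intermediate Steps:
S(X, W) = 2*X
B = -120 (B = (3*6 - 3)*(2*(-4)) = (18 - 3)*(-8) = 15*(-8) = -120)
((6 - 4)*1)/(17 + B) - 92/(-56) = ((6 - 4)*1)/(17 - 120) - 92/(-56) = (2*1)/(-103) - 92*(-1/56) = -1/103*2 + 23/14 = -2/103 + 23/14 = 2341/1442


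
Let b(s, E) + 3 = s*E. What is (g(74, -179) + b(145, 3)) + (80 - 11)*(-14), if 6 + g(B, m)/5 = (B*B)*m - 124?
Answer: -4902204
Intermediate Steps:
g(B, m) = -650 + 5*m*B² (g(B, m) = -30 + 5*((B*B)*m - 124) = -30 + 5*(B²*m - 124) = -30 + 5*(m*B² - 124) = -30 + 5*(-124 + m*B²) = -30 + (-620 + 5*m*B²) = -650 + 5*m*B²)
b(s, E) = -3 + E*s (b(s, E) = -3 + s*E = -3 + E*s)
(g(74, -179) + b(145, 3)) + (80 - 11)*(-14) = ((-650 + 5*(-179)*74²) + (-3 + 3*145)) + (80 - 11)*(-14) = ((-650 + 5*(-179)*5476) + (-3 + 435)) + 69*(-14) = ((-650 - 4901020) + 432) - 966 = (-4901670 + 432) - 966 = -4901238 - 966 = -4902204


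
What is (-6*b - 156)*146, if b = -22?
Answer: -3504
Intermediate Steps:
(-6*b - 156)*146 = (-6*(-22) - 156)*146 = (132 - 156)*146 = -24*146 = -3504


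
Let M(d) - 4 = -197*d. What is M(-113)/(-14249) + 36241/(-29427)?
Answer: -1171590164/419305323 ≈ -2.7941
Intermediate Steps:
M(d) = 4 - 197*d
M(-113)/(-14249) + 36241/(-29427) = (4 - 197*(-113))/(-14249) + 36241/(-29427) = (4 + 22261)*(-1/14249) + 36241*(-1/29427) = 22265*(-1/14249) - 36241/29427 = -22265/14249 - 36241/29427 = -1171590164/419305323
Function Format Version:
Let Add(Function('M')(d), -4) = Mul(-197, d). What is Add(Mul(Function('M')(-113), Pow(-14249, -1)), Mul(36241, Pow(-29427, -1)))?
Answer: Rational(-1171590164, 419305323) ≈ -2.7941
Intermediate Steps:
Function('M')(d) = Add(4, Mul(-197, d))
Add(Mul(Function('M')(-113), Pow(-14249, -1)), Mul(36241, Pow(-29427, -1))) = Add(Mul(Add(4, Mul(-197, -113)), Pow(-14249, -1)), Mul(36241, Pow(-29427, -1))) = Add(Mul(Add(4, 22261), Rational(-1, 14249)), Mul(36241, Rational(-1, 29427))) = Add(Mul(22265, Rational(-1, 14249)), Rational(-36241, 29427)) = Add(Rational(-22265, 14249), Rational(-36241, 29427)) = Rational(-1171590164, 419305323)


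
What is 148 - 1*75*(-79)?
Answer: 6073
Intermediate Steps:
148 - 1*75*(-79) = 148 - 75*(-79) = 148 + 5925 = 6073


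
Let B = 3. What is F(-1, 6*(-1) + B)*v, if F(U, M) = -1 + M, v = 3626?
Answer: -14504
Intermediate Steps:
F(-1, 6*(-1) + B)*v = (-1 + (6*(-1) + 3))*3626 = (-1 + (-6 + 3))*3626 = (-1 - 3)*3626 = -4*3626 = -14504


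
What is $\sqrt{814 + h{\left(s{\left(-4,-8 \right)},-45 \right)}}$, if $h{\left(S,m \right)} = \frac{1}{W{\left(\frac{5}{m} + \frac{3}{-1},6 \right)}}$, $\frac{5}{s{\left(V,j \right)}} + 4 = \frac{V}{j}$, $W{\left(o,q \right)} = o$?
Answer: $\frac{\sqrt{159481}}{14} \approx 28.525$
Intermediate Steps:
$s{\left(V,j \right)} = \frac{5}{-4 + \frac{V}{j}}$
$h{\left(S,m \right)} = \frac{1}{-3 + \frac{5}{m}}$ ($h{\left(S,m \right)} = \frac{1}{\frac{5}{m} + \frac{3}{-1}} = \frac{1}{\frac{5}{m} + 3 \left(-1\right)} = \frac{1}{\frac{5}{m} - 3} = \frac{1}{-3 + \frac{5}{m}}$)
$\sqrt{814 + h{\left(s{\left(-4,-8 \right)},-45 \right)}} = \sqrt{814 - - \frac{45}{-5 + 3 \left(-45\right)}} = \sqrt{814 - - \frac{45}{-5 - 135}} = \sqrt{814 - - \frac{45}{-140}} = \sqrt{814 - \left(-45\right) \left(- \frac{1}{140}\right)} = \sqrt{814 - \frac{9}{28}} = \sqrt{\frac{22783}{28}} = \frac{\sqrt{159481}}{14}$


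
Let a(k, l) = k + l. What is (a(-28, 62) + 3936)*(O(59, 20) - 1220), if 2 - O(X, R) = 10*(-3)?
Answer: -4716360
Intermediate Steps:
O(X, R) = 32 (O(X, R) = 2 - 10*(-3) = 2 - 1*(-30) = 2 + 30 = 32)
(a(-28, 62) + 3936)*(O(59, 20) - 1220) = ((-28 + 62) + 3936)*(32 - 1220) = (34 + 3936)*(-1188) = 3970*(-1188) = -4716360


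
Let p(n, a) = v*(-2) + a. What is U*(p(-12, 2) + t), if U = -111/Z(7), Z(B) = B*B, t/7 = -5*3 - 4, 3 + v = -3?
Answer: 1887/7 ≈ 269.57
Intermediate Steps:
v = -6 (v = -3 - 3 = -6)
p(n, a) = 12 + a (p(n, a) = -6*(-2) + a = 12 + a)
t = -133 (t = 7*(-5*3 - 4) = 7*(-15 - 4) = 7*(-19) = -133)
Z(B) = B**2
U = -111/49 (U = -111/(7**2) = -111/49 ≈ -2.2653)
U*(p(-12, 2) + t) = -111*((12 + 2) - 133)/49 = -111*(14 - 133)/49 = -111/49*(-119) = 1887/7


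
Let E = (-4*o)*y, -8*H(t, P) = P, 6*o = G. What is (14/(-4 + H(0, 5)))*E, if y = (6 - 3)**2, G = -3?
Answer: -2016/37 ≈ -54.487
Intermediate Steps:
o = -1/2 (o = (1/6)*(-3) = -1/2 ≈ -0.50000)
H(t, P) = -P/8
y = 9 (y = 3**2 = 9)
E = 18 (E = -4*(-1/2)*9 = 2*9 = 18)
(14/(-4 + H(0, 5)))*E = (14/(-4 - 1/8*5))*18 = (14/(-4 - 5/8))*18 = (14/(-37/8))*18 = -8/37*14*18 = -112/37*18 = -2016/37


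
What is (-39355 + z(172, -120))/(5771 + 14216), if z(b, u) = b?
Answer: -39183/19987 ≈ -1.9604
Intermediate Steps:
(-39355 + z(172, -120))/(5771 + 14216) = (-39355 + 172)/(5771 + 14216) = -39183/19987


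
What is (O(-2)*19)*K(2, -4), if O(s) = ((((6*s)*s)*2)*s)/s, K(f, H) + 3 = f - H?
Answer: 2736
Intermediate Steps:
K(f, H) = -3 + f - H (K(f, H) = -3 + (f - H) = -3 + f - H)
O(s) = 12*s² (O(s) = (((6*s²)*2)*s)/s = ((12*s²)*s)/s = (12*s³)/s = 12*s²)
(O(-2)*19)*K(2, -4) = ((12*(-2)²)*19)*(-3 + 2 - 1*(-4)) = ((12*4)*19)*(-3 + 2 + 4) = (48*19)*3 = 912*3 = 2736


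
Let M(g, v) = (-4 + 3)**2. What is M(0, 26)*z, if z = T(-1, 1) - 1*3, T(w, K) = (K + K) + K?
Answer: 0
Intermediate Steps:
T(w, K) = 3*K (T(w, K) = 2*K + K = 3*K)
M(g, v) = 1 (M(g, v) = (-1)**2 = 1)
z = 0 (z = 3*1 - 1*3 = 3 - 3 = 0)
M(0, 26)*z = 1*0 = 0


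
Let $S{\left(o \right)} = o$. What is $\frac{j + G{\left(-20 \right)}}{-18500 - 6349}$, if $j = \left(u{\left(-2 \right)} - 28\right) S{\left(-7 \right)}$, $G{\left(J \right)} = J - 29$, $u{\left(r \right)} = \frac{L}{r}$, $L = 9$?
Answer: $- \frac{119}{16566} \approx -0.0071834$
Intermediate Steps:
$u{\left(r \right)} = \frac{9}{r}$
$G{\left(J \right)} = -29 + J$
$j = \frac{455}{2}$ ($j = \left(\frac{9}{-2} - 28\right) \left(-7\right) = \left(9 \left(- \frac{1}{2}\right) - 28\right) \left(-7\right) = \left(- \frac{9}{2} - 28\right) \left(-7\right) = \left(- \frac{65}{2}\right) \left(-7\right) = \frac{455}{2} \approx 227.5$)
$\frac{j + G{\left(-20 \right)}}{-18500 - 6349} = \frac{\frac{455}{2} - 49}{-18500 - 6349} = \frac{\frac{455}{2} - 49}{-24849} = \frac{357}{2} \left(- \frac{1}{24849}\right) = - \frac{119}{16566}$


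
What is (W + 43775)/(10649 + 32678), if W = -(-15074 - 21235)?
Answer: 80084/43327 ≈ 1.8484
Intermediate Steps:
W = 36309 (W = -1*(-36309) = 36309)
(W + 43775)/(10649 + 32678) = (36309 + 43775)/(10649 + 32678) = 80084/43327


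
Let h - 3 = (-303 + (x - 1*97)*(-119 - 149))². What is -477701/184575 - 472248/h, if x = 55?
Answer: -683286904943/263608722975 ≈ -2.5920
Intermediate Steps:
h = 119968212 (h = 3 + (-303 + (55 - 1*97)*(-119 - 149))² = 3 + (-303 + (55 - 97)*(-268))² = 3 + (-303 - 42*(-268))² = 3 + (-303 + 11256)² = 3 + 10953² = 3 + 119968209 = 119968212)
-477701/184575 - 472248/h = -477701/184575 - 472248/119968212 = -477701*1/184575 - 472248*1/119968212 = -477701/184575 - 5622/1428193 = -683286904943/263608722975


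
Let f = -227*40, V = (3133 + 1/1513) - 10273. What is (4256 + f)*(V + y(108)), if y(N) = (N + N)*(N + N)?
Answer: -288415908216/1513 ≈ -1.9063e+8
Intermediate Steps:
V = -10802819/1513 (V = (3133 + 1/1513) - 10273 = 4740230/1513 - 10273 = -10802819/1513 ≈ -7140.0)
f = -9080
y(N) = 4*N**2 (y(N) = (2*N)*(2*N) = 4*N**2)
(4256 + f)*(V + y(108)) = (4256 - 9080)*(-10802819/1513 + 4*108**2) = -4824*(-10802819/1513 + 4*11664) = -4824*(-10802819/1513 + 46656) = -4824*59787709/1513 = -288415908216/1513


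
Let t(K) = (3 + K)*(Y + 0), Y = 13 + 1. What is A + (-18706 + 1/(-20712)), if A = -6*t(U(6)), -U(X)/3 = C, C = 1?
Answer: -387438673/20712 ≈ -18706.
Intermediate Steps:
Y = 14
U(X) = -3 (U(X) = -3*1 = -3)
t(K) = 42 + 14*K (t(K) = (3 + K)*(14 + 0) = (3 + K)*14 = 42 + 14*K)
A = 0 (A = -6*(42 + 14*(-3)) = -6*(42 - 42) = -6*0 = 0)
A + (-18706 + 1/(-20712)) = 0 + (-18706 + 1/(-20712)) = 0 + (-18706 - 1/20712) = 0 - 387438673/20712 = -387438673/20712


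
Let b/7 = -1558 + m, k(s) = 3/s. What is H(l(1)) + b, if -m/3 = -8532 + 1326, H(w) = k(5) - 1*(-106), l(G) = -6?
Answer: 702633/5 ≈ 1.4053e+5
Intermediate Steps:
H(w) = 533/5 (H(w) = 3/5 - 1*(-106) = 3*(1/5) + 106 = 3/5 + 106 = 533/5)
m = 21618 (m = -3*(-8532 + 1326) = -3*(-7206) = 21618)
b = 140420 (b = 7*(-1558 + 21618) = 7*20060 = 140420)
H(l(1)) + b = 533/5 + 140420 = 702633/5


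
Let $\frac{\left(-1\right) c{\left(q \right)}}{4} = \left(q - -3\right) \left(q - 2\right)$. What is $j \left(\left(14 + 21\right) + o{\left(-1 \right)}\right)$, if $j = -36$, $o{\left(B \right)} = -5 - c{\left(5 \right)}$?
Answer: $-4536$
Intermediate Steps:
$c{\left(q \right)} = - 4 \left(-2 + q\right) \left(3 + q\right)$ ($c{\left(q \right)} = - 4 \left(q - -3\right) \left(q - 2\right) = - 4 \left(q + 3\right) \left(-2 + q\right) = - 4 \left(3 + q\right) \left(-2 + q\right) = - 4 \left(-2 + q\right) \left(3 + q\right)$)
$o{\left(B \right)} = 91$ ($o{\left(B \right)} = -5 - \left(24 - 20 - 4 \cdot 5^{2}\right) = -5 - \left(24 - 20 - 100\right) = -5 - -96 = -5 + 96 = 91$)
$j \left(\left(14 + 21\right) + o{\left(-1 \right)}\right) = - 36 \left(\left(14 + 21\right) + 91\right) = - 36 \left(35 + 91\right) = \left(-36\right) 126 = -4536$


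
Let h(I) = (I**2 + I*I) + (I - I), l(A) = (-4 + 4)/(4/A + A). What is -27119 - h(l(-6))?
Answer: -27119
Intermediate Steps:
l(A) = 0 (l(A) = 0/(A + 4/A) = 0)
h(I) = 2*I**2 (h(I) = (I**2 + I**2) + 0 = 2*I**2 + 0 = 2*I**2)
-27119 - h(l(-6)) = -27119 - 2*0**2 = -27119 - 2*0 = -27119 - 1*0 = -27119 + 0 = -27119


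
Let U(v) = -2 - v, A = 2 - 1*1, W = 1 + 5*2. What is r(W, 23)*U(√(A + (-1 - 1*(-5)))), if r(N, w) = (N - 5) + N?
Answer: -34 - 17*√5 ≈ -72.013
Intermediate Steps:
W = 11 (W = 1 + 10 = 11)
A = 1 (A = 2 - 1 = 1)
r(N, w) = -5 + 2*N (r(N, w) = (-5 + N) + N = -5 + 2*N)
r(W, 23)*U(√(A + (-1 - 1*(-5)))) = (-5 + 2*11)*(-2 - √(1 + (-1 - 1*(-5)))) = (-5 + 22)*(-2 - √(1 + (-1 + 5))) = 17*(-2 - √(1 + 4)) = 17*(-2 - √5) = -34 - 17*√5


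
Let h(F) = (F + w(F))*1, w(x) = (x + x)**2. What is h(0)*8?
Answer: 0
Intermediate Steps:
w(x) = 4*x**2 (w(x) = (2*x)**2 = 4*x**2)
h(F) = F + 4*F**2 (h(F) = (F + 4*F**2)*1 = F + 4*F**2)
h(0)*8 = (0*(1 + 4*0))*8 = (0*(1 + 0))*8 = (0*1)*8 = 0*8 = 0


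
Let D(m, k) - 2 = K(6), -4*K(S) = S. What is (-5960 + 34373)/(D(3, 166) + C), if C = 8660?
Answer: 56826/17321 ≈ 3.2808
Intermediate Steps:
K(S) = -S/4
D(m, k) = 1/2 (D(m, k) = 2 - 1/4*6 = 2 - 3/2 = 1/2)
(-5960 + 34373)/(D(3, 166) + C) = (-5960 + 34373)/(1/2 + 8660) = 28413/(17321/2) = 28413*(2/17321) = 56826/17321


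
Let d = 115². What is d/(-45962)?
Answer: -13225/45962 ≈ -0.28774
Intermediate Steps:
d = 13225
d/(-45962) = 13225/(-45962) = 13225*(-1/45962) = -13225/45962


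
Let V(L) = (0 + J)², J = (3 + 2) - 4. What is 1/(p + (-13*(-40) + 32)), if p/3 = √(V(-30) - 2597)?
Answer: 46/27339 - I*√649/54678 ≈ 0.0016826 - 0.00046592*I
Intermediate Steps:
J = 1 (J = 5 - 4 = 1)
V(L) = 1 (V(L) = (0 + 1)² = 1² = 1)
p = 6*I*√649 (p = 3*√(1 - 2597) = 3*√(-2596) = 3*(2*I*√649) = 6*I*√649 ≈ 152.85*I)
1/(p + (-13*(-40) + 32)) = 1/(6*I*√649 + (-13*(-40) + 32)) = 1/(6*I*√649 + (520 + 32)) = 1/(6*I*√649 + 552) = 1/(552 + 6*I*√649)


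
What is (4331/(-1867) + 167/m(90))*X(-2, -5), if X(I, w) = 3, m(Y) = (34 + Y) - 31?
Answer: -90994/57877 ≈ -1.5722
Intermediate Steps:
m(Y) = 3 + Y
(4331/(-1867) + 167/m(90))*X(-2, -5) = (4331/(-1867) + 167/(3 + 90))*3 = (4331*(-1/1867) + 167/93)*3 = (-4331/1867 + 167*(1/93))*3 = (-4331/1867 + 167/93)*3 = -90994/173631*3 = -90994/57877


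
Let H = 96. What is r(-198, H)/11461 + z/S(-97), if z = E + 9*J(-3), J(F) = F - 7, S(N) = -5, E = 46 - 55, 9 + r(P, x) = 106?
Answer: 1135124/57305 ≈ 19.808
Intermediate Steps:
r(P, x) = 97 (r(P, x) = -9 + 106 = 97)
E = -9
J(F) = -7 + F
z = -99 (z = -9 + 9*(-7 - 3) = -9 + 9*(-10) = -9 - 90 = -99)
r(-198, H)/11461 + z/S(-97) = 97/11461 - 99/(-5) = 97*(1/11461) - 99*(-⅕) = 97/11461 + 99/5 = 1135124/57305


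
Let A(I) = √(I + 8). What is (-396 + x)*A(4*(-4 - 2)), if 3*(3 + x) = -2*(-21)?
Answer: -1540*I ≈ -1540.0*I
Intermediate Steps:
A(I) = √(8 + I)
x = 11 (x = -3 + (-2*(-21))/3 = -3 + (⅓)*42 = -3 + 14 = 11)
(-396 + x)*A(4*(-4 - 2)) = (-396 + 11)*√(8 + 4*(-4 - 2)) = -385*√(8 + 4*(-6)) = -385*√(8 - 24) = -1540*I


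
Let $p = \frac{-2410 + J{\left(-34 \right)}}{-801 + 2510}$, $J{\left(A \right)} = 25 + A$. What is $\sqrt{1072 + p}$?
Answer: $\frac{\sqrt{3126835961}}{1709} \approx 32.72$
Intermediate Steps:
$p = - \frac{2419}{1709}$ ($p = \frac{-2410 + \left(25 - 34\right)}{-801 + 2510} = \frac{-2410 - 9}{1709} = \left(-2419\right) \frac{1}{1709} = - \frac{2419}{1709} \approx -1.4154$)
$\sqrt{1072 + p} = \sqrt{1072 - \frac{2419}{1709}} = \sqrt{\frac{1829629}{1709}} = \frac{\sqrt{3126835961}}{1709}$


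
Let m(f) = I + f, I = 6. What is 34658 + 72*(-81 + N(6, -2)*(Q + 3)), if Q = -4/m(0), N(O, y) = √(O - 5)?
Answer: 28994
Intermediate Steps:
N(O, y) = √(-5 + O)
m(f) = 6 + f
Q = -⅔ (Q = -4/(6 + 0) = -4/6 = -4*⅙ = -⅔ ≈ -0.66667)
34658 + 72*(-81 + N(6, -2)*(Q + 3)) = 34658 + 72*(-81 + √(-5 + 6)*(-⅔ + 3)) = 34658 + 72*(-81 + √1*(7/3)) = 34658 + 72*(-81 + 1*(7/3)) = 34658 + 72*(-81 + 7/3) = 34658 + 72*(-236/3) = 34658 - 5664 = 28994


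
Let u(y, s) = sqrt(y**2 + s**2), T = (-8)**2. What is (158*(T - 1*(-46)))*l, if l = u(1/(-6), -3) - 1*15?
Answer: -260700 + 43450*sqrt(13)/3 ≈ -2.0848e+5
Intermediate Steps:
T = 64
u(y, s) = sqrt(s**2 + y**2)
l = -15 + 5*sqrt(13)/6 (l = sqrt((-3)**2 + (1/(-6))**2) - 1*15 = sqrt(9 + (-1/6)**2) - 15 = sqrt(9 + 1/36) - 15 = sqrt(325/36) - 15 = 5*sqrt(13)/6 - 15 = -15 + 5*sqrt(13)/6 ≈ -11.995)
(158*(T - 1*(-46)))*l = (158*(64 - 1*(-46)))*(-15 + 5*sqrt(13)/6) = (158*(64 + 46))*(-15 + 5*sqrt(13)/6) = (158*110)*(-15 + 5*sqrt(13)/6) = 17380*(-15 + 5*sqrt(13)/6) = -260700 + 43450*sqrt(13)/3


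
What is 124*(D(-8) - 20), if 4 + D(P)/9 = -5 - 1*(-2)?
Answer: -10292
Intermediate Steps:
D(P) = -63 (D(P) = -36 + 9*(-5 - 1*(-2)) = -36 + 9*(-5 + 2) = -36 + 9*(-3) = -36 - 27 = -63)
124*(D(-8) - 20) = 124*(-63 - 20) = 124*(-83) = -10292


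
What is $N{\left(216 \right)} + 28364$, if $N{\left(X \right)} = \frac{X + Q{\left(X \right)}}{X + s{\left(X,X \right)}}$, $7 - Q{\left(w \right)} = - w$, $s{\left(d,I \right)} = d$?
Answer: $\frac{12253687}{432} \approx 28365.0$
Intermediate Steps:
$Q{\left(w \right)} = 7 + w$ ($Q{\left(w \right)} = 7 - - w = 7 + w$)
$N{\left(X \right)} = \frac{7 + 2 X}{2 X}$ ($N{\left(X \right)} = \frac{X + \left(7 + X\right)}{X + X} = \frac{7 + 2 X}{2 X}$)
$N{\left(216 \right)} + 28364 = \frac{\frac{7}{2} + 216}{216} + 28364 = \frac{1}{216} \cdot \frac{439}{2} + 28364 = \frac{439}{432} + 28364 = \frac{12253687}{432}$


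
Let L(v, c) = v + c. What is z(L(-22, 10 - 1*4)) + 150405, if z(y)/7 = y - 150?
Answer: 149243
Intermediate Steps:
L(v, c) = c + v
z(y) = -1050 + 7*y (z(y) = 7*(y - 150) = 7*(-150 + y) = -1050 + 7*y)
z(L(-22, 10 - 1*4)) + 150405 = (-1050 + 7*((10 - 1*4) - 22)) + 150405 = (-1050 + 7*((10 - 4) - 22)) + 150405 = (-1050 + 7*(6 - 22)) + 150405 = (-1050 + 7*(-16)) + 150405 = (-1050 - 112) + 150405 = -1162 + 150405 = 149243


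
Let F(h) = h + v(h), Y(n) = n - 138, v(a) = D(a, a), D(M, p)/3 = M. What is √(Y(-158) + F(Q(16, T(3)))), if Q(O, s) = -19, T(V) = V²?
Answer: 2*I*√93 ≈ 19.287*I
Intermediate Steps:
D(M, p) = 3*M
v(a) = 3*a
Y(n) = -138 + n
F(h) = 4*h (F(h) = h + 3*h = 4*h)
√(Y(-158) + F(Q(16, T(3)))) = √((-138 - 158) + 4*(-19)) = √(-296 - 76) = √(-372) = 2*I*√93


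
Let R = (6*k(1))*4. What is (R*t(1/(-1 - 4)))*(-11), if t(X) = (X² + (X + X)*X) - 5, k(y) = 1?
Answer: 32208/25 ≈ 1288.3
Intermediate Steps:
t(X) = -5 + 3*X² (t(X) = (X² + (2*X)*X) - 5 = (X² + 2*X²) - 5 = 3*X² - 5 = -5 + 3*X²)
R = 24 (R = (6*1)*4 = 6*4 = 24)
(R*t(1/(-1 - 4)))*(-11) = (24*(-5 + 3*(1/(-1 - 4))²))*(-11) = (24*(-5 + 3*(1/(-5))²))*(-11) = (24*(-5 + 3*(-⅕)²))*(-11) = (24*(-5 + 3*(1/25)))*(-11) = (24*(-5 + 3/25))*(-11) = (24*(-122/25))*(-11) = -2928/25*(-11) = 32208/25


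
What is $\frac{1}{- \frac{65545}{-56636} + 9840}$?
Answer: $\frac{56636}{557363785} \approx 0.00010161$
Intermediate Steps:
$\frac{1}{- \frac{65545}{-56636} + 9840} = \frac{1}{\left(-65545\right) \left(- \frac{1}{56636}\right) + 9840} = \frac{1}{\frac{65545}{56636} + 9840} = \frac{1}{\frac{557363785}{56636}} = \frac{56636}{557363785}$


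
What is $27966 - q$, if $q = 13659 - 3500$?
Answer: $17807$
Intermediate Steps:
$q = 10159$ ($q = 13659 - 3500 = 10159$)
$27966 - q = 27966 - 10159 = 17807$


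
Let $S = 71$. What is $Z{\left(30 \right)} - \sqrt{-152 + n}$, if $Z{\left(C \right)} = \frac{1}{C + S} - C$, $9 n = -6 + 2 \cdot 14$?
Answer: $- \frac{3029}{101} - \frac{i \sqrt{1346}}{3} \approx -29.99 - 12.229 i$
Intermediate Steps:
$n = \frac{22}{9}$ ($n = \frac{-6 + 2 \cdot 14}{9} = \frac{-6 + 28}{9} = \frac{1}{9} \cdot 22 = \frac{22}{9} \approx 2.4444$)
$Z{\left(C \right)} = \frac{1}{71 + C} - C$ ($Z{\left(C \right)} = \frac{1}{C + 71} - C = \frac{1}{71 + C} - C$)
$Z{\left(30 \right)} - \sqrt{-152 + n} = \frac{1 - 30^{2} - 2130}{71 + 30} - \sqrt{-152 + \frac{22}{9}} = \frac{1 - 900 - 2130}{101} - \sqrt{- \frac{1346}{9}} = \frac{1 - 900 - 2130}{101} - \frac{i \sqrt{1346}}{3} = \frac{1}{101} \left(-3029\right) - \frac{i \sqrt{1346}}{3} = - \frac{3029}{101} - \frac{i \sqrt{1346}}{3}$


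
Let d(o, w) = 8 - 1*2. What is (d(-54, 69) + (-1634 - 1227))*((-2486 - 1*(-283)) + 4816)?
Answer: -7460115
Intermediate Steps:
d(o, w) = 6 (d(o, w) = 8 - 2 = 6)
(d(-54, 69) + (-1634 - 1227))*((-2486 - 1*(-283)) + 4816) = (6 + (-1634 - 1227))*((-2486 - 1*(-283)) + 4816) = (6 - 2861)*((-2486 + 283) + 4816) = -2855*(-2203 + 4816) = -2855*2613 = -7460115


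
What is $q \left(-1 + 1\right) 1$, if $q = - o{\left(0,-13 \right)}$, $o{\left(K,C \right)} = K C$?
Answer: $0$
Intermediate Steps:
$o{\left(K,C \right)} = C K$
$q = 0$ ($q = - \left(-13\right) 0 = \left(-1\right) 0 = 0$)
$q \left(-1 + 1\right) 1 = 0 \left(-1 + 1\right) 1 = 0 \cdot 0 \cdot 1 = 0 \cdot 0 = 0$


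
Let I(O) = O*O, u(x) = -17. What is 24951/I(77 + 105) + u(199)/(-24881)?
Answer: 621368939/824158244 ≈ 0.75394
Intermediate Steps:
I(O) = O²
24951/I(77 + 105) + u(199)/(-24881) = 24951/((77 + 105)²) - 17/(-24881) = 24951/(182²) - 17*(-1/24881) = 24951/33124 + 17/24881 = 621368939/824158244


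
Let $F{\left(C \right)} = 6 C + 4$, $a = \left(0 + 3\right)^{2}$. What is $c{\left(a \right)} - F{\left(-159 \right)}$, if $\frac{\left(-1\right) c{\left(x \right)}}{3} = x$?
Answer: $923$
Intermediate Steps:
$a = 9$ ($a = 3^{2} = 9$)
$c{\left(x \right)} = - 3 x$
$F{\left(C \right)} = 4 + 6 C$
$c{\left(a \right)} - F{\left(-159 \right)} = \left(-3\right) 9 - \left(4 + 6 \left(-159\right)\right) = -27 - \left(4 - 954\right) = -27 - -950 = -27 + 950 = 923$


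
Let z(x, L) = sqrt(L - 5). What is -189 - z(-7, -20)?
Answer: -189 - 5*I ≈ -189.0 - 5.0*I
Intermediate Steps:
z(x, L) = sqrt(-5 + L)
-189 - z(-7, -20) = -189 - sqrt(-5 - 20) = -189 - sqrt(-25) = -189 - 5*I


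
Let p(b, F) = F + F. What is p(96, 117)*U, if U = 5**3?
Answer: 29250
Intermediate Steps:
p(b, F) = 2*F
U = 125
p(96, 117)*U = (2*117)*125 = 234*125 = 29250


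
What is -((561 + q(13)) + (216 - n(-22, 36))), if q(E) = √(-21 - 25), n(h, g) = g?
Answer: -741 - I*√46 ≈ -741.0 - 6.7823*I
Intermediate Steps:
q(E) = I*√46 (q(E) = √(-46) = I*√46)
-((561 + q(13)) + (216 - n(-22, 36))) = -((561 + I*√46) + (216 - 1*36)) = -((561 + I*√46) + (216 - 36)) = -((561 + I*√46) + 180) = -(741 + I*√46) = -741 - I*√46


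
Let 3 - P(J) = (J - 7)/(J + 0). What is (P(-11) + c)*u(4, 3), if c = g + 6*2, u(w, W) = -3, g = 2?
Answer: -507/11 ≈ -46.091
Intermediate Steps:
P(J) = 3 - (-7 + J)/J (P(J) = 3 - (J - 7)/(J + 0) = 3 - (-7 + J)/J)
c = 14 (c = 2 + 6*2 = 2 + 12 = 14)
(P(-11) + c)*u(4, 3) = ((2 + 7/(-11)) + 14)*(-3) = ((2 + 7*(-1/11)) + 14)*(-3) = ((2 - 7/11) + 14)*(-3) = (15/11 + 14)*(-3) = (169/11)*(-3) = -507/11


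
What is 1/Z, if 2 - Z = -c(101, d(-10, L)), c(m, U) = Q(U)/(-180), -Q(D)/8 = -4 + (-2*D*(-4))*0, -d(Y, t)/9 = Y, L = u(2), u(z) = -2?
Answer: 45/82 ≈ 0.54878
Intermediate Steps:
L = -2
d(Y, t) = -9*Y
Q(D) = 32 (Q(D) = -8*(-4 + (-2*D*(-4))*0) = -8*(-4 + (8*D)*0) = -8*(-4 + 0) = -8*(-4) = 32)
c(m, U) = -8/45 (c(m, U) = 32/(-180) = 32*(-1/180) = -8/45)
Z = 82/45 (Z = 2 - (-1)*(-8)/45 = 2 - 1*8/45 = 2 - 8/45 = 82/45 ≈ 1.8222)
1/Z = 1/(82/45) = 45/82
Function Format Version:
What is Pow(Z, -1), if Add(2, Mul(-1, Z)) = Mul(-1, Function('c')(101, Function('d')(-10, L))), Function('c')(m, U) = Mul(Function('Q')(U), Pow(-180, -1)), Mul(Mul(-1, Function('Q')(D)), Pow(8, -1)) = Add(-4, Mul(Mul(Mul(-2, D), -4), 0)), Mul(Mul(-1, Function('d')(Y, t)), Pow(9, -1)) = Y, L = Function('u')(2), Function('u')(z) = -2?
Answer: Rational(45, 82) ≈ 0.54878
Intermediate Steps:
L = -2
Function('d')(Y, t) = Mul(-9, Y)
Function('Q')(D) = 32 (Function('Q')(D) = Mul(-8, Add(-4, Mul(Mul(Mul(-2, D), -4), 0))) = Mul(-8, Add(-4, Mul(Mul(8, D), 0))) = Mul(-8, Add(-4, 0)) = Mul(-8, -4) = 32)
Function('c')(m, U) = Rational(-8, 45) (Function('c')(m, U) = Mul(32, Pow(-180, -1)) = Mul(32, Rational(-1, 180)) = Rational(-8, 45))
Z = Rational(82, 45) (Z = Add(2, Mul(-1, Mul(-1, Rational(-8, 45)))) = Add(2, Mul(-1, Rational(8, 45))) = Add(2, Rational(-8, 45)) = Rational(82, 45) ≈ 1.8222)
Pow(Z, -1) = Pow(Rational(82, 45), -1) = Rational(45, 82)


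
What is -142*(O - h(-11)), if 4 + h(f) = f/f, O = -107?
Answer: 14768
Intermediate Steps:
h(f) = -3 (h(f) = -4 + f/f = -4 + 1 = -3)
-142*(O - h(-11)) = -142*(-107 - 1*(-3)) = -142*(-107 + 3) = -142*(-104) = 14768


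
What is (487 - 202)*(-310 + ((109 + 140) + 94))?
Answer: 9405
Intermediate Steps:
(487 - 202)*(-310 + ((109 + 140) + 94)) = 285*(-310 + (249 + 94)) = 285*(-310 + 343) = 285*33 = 9405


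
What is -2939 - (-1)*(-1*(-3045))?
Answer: 106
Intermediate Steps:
-2939 - (-1)*(-1*(-3045)) = -2939 - (-1)*3045 = -2939 - 1*(-3045) = -2939 + 3045 = 106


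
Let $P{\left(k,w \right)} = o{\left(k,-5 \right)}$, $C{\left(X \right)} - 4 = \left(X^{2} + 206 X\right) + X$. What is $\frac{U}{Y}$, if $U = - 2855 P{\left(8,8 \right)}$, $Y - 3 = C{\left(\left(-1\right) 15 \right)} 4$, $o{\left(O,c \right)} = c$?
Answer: $- \frac{14275}{11501} \approx -1.2412$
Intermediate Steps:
$C{\left(X \right)} = 4 + X^{2} + 207 X$ ($C{\left(X \right)} = 4 + \left(\left(X^{2} + 206 X\right) + X\right) = 4 + \left(X^{2} + 207 X\right) = 4 + X^{2} + 207 X$)
$P{\left(k,w \right)} = -5$
$Y = -11501$ ($Y = 3 + \left(4 + \left(\left(-1\right) 15\right)^{2} + 207 \left(\left(-1\right) 15\right)\right) 4 = 3 + \left(4 + \left(-15\right)^{2} + 207 \left(-15\right)\right) 4 = 3 + \left(4 + 225 - 3105\right) 4 = 3 - 11504 = -11501$)
$U = 14275$ ($U = \left(-2855\right) \left(-5\right) = 14275$)
$\frac{U}{Y} = \frac{14275}{-11501} = 14275 \left(- \frac{1}{11501}\right) = - \frac{14275}{11501}$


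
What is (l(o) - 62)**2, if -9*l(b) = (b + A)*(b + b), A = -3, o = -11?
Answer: 749956/81 ≈ 9258.7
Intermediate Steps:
l(b) = -2*b*(-3 + b)/9 (l(b) = -(b - 3)*(b + b)/9 = -(-3 + b)*2*b/9 = -2*b*(-3 + b)/9)
(l(o) - 62)**2 = ((2/9)*(-11)*(3 - 1*(-11)) - 62)**2 = ((2/9)*(-11)*(3 + 11) - 62)**2 = ((2/9)*(-11)*14 - 62)**2 = (-308/9 - 62)**2 = (-866/9)**2 = 749956/81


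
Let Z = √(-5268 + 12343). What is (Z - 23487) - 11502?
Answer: -34989 + 5*√283 ≈ -34905.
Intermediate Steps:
Z = 5*√283 (Z = √7075 = 5*√283 ≈ 84.113)
(Z - 23487) - 11502 = (5*√283 - 23487) - 11502 = (-23487 + 5*√283) - 11502 = -34989 + 5*√283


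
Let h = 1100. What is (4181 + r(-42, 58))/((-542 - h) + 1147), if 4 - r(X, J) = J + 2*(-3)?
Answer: -4133/495 ≈ -8.3495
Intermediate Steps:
r(X, J) = 10 - J (r(X, J) = 4 - (J + 2*(-3)) = 4 - (J - 6) = 4 - (-6 + J) = 4 + (6 - J) = 10 - J)
(4181 + r(-42, 58))/((-542 - h) + 1147) = (4181 + (10 - 1*58))/((-542 - 1*1100) + 1147) = (4181 + (10 - 58))/((-542 - 1100) + 1147) = (4181 - 48)/(-1642 + 1147) = 4133/(-495) = 4133*(-1/495) = -4133/495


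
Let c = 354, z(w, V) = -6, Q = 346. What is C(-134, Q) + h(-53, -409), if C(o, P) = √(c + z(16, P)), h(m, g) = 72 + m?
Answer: 19 + 2*√87 ≈ 37.655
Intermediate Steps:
C(o, P) = 2*√87 (C(o, P) = √(354 - 6) = √348 = 2*√87)
C(-134, Q) + h(-53, -409) = 2*√87 + (72 - 53) = 2*√87 + 19 = 19 + 2*√87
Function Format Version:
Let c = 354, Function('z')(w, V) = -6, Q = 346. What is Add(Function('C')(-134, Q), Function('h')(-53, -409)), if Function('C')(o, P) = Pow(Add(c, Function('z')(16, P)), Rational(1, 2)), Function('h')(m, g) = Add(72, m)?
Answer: Add(19, Mul(2, Pow(87, Rational(1, 2)))) ≈ 37.655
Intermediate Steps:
Function('C')(o, P) = Mul(2, Pow(87, Rational(1, 2))) (Function('C')(o, P) = Pow(Add(354, -6), Rational(1, 2)) = Pow(348, Rational(1, 2)) = Mul(2, Pow(87, Rational(1, 2))))
Add(Function('C')(-134, Q), Function('h')(-53, -409)) = Add(Mul(2, Pow(87, Rational(1, 2))), Add(72, -53)) = Add(Mul(2, Pow(87, Rational(1, 2))), 19) = Add(19, Mul(2, Pow(87, Rational(1, 2))))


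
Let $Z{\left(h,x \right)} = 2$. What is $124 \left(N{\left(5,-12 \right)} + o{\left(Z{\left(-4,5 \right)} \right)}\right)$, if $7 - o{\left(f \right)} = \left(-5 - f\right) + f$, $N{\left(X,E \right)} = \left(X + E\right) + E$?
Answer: $-868$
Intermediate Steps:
$N{\left(X,E \right)} = X + 2 E$ ($N{\left(X,E \right)} = \left(E + X\right) + E = X + 2 E$)
$o{\left(f \right)} = 12$ ($o{\left(f \right)} = 7 - \left(\left(-5 - f\right) + f\right) = 7 - -5 = 7 + 5 = 12$)
$124 \left(N{\left(5,-12 \right)} + o{\left(Z{\left(-4,5 \right)} \right)}\right) = 124 \left(\left(5 + 2 \left(-12\right)\right) + 12\right) = 124 \left(\left(5 - 24\right) + 12\right) = 124 \left(-19 + 12\right) = 124 \left(-7\right) = -868$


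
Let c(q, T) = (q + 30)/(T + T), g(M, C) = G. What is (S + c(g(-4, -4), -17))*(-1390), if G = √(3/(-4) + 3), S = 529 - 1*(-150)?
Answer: -32045755/34 ≈ -9.4252e+5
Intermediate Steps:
S = 679 (S = 529 + 150 = 679)
G = 3/2 (G = √(3*(-¼) + 3) = √(-¾ + 3) = √(9/4) = 3/2 ≈ 1.5000)
g(M, C) = 3/2
c(q, T) = (30 + q)/(2*T) (c(q, T) = (30 + q)/((2*T)) = (30 + q)*(1/(2*T)) = (30 + q)/(2*T))
(S + c(g(-4, -4), -17))*(-1390) = (679 + (½)*(30 + 3/2)/(-17))*(-1390) = (679 + (½)*(-1/17)*(63/2))*(-1390) = (679 - 63/68)*(-1390) = (46109/68)*(-1390) = -32045755/34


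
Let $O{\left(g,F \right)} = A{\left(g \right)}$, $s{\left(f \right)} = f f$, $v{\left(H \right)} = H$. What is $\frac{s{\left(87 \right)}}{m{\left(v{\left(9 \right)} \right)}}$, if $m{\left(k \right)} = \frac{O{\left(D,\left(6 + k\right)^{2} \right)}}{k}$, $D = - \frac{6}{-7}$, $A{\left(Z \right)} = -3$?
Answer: $-22707$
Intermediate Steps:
$D = \frac{6}{7}$ ($D = \left(-6\right) \left(- \frac{1}{7}\right) = \frac{6}{7} \approx 0.85714$)
$s{\left(f \right)} = f^{2}$
$O{\left(g,F \right)} = -3$
$m{\left(k \right)} = - \frac{3}{k}$
$\frac{s{\left(87 \right)}}{m{\left(v{\left(9 \right)} \right)}} = \frac{87^{2}}{\left(-3\right) \frac{1}{9}} = \frac{7569}{\left(-3\right) \frac{1}{9}} = \frac{7569}{- \frac{1}{3}} = 7569 \left(-3\right) = -22707$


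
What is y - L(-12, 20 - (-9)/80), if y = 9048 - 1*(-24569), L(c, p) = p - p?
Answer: 33617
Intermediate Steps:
L(c, p) = 0
y = 33617 (y = 9048 + 24569 = 33617)
y - L(-12, 20 - (-9)/80) = 33617 - 1*0 = 33617 + 0 = 33617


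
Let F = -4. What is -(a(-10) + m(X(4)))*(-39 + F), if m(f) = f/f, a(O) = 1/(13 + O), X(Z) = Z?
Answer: 172/3 ≈ 57.333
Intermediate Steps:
m(f) = 1
-(a(-10) + m(X(4)))*(-39 + F) = -(1/(13 - 10) + 1)*(-39 - 4) = -(1/3 + 1)*(-43) = -(⅓ + 1)*(-43) = -4*(-43)/3 = -1*(-172/3) = 172/3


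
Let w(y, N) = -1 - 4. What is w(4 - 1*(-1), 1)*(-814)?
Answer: 4070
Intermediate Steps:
w(y, N) = -5
w(4 - 1*(-1), 1)*(-814) = -5*(-814) = 4070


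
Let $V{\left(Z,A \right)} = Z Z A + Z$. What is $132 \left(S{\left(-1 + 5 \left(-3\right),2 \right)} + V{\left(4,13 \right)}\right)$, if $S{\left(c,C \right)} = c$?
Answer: $25872$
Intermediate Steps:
$V{\left(Z,A \right)} = Z + A Z^{2}$ ($V{\left(Z,A \right)} = Z^{2} A + Z = A Z^{2} + Z = Z + A Z^{2}$)
$132 \left(S{\left(-1 + 5 \left(-3\right),2 \right)} + V{\left(4,13 \right)}\right) = 132 \left(\left(-1 + 5 \left(-3\right)\right) + 4 \left(1 + 13 \cdot 4\right)\right) = 132 \left(\left(-1 - 15\right) + 4 \left(1 + 52\right)\right) = 132 \left(-16 + 4 \cdot 53\right) = 132 \left(-16 + 212\right) = 132 \cdot 196 = 25872$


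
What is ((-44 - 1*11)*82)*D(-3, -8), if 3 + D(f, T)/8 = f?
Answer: 216480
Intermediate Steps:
D(f, T) = -24 + 8*f
((-44 - 1*11)*82)*D(-3, -8) = ((-44 - 1*11)*82)*(-24 + 8*(-3)) = ((-44 - 11)*82)*(-24 - 24) = -55*82*(-48) = -4510*(-48) = 216480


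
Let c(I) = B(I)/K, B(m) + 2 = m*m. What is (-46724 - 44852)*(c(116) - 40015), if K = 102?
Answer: 186269063888/51 ≈ 3.6523e+9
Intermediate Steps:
B(m) = -2 + m² (B(m) = -2 + m*m = -2 + m²)
c(I) = -1/51 + I²/102 (c(I) = (-2 + I²)/102 = (-2 + I²)*(1/102) = -1/51 + I²/102)
(-46724 - 44852)*(c(116) - 40015) = (-46724 - 44852)*((-1/51 + (1/102)*116²) - 40015) = -91576*((-1/51 + (1/102)*13456) - 40015) = -91576*((-1/51 + 6728/51) - 40015) = -91576*(6727/51 - 40015) = -91576*(-2034038/51) = 186269063888/51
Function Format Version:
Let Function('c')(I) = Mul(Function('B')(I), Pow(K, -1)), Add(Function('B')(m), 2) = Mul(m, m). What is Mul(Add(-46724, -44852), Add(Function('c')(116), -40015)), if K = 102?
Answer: Rational(186269063888, 51) ≈ 3.6523e+9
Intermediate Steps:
Function('B')(m) = Add(-2, Pow(m, 2)) (Function('B')(m) = Add(-2, Mul(m, m)) = Add(-2, Pow(m, 2)))
Function('c')(I) = Add(Rational(-1, 51), Mul(Rational(1, 102), Pow(I, 2))) (Function('c')(I) = Mul(Add(-2, Pow(I, 2)), Pow(102, -1)) = Mul(Add(-2, Pow(I, 2)), Rational(1, 102)) = Add(Rational(-1, 51), Mul(Rational(1, 102), Pow(I, 2))))
Mul(Add(-46724, -44852), Add(Function('c')(116), -40015)) = Mul(Add(-46724, -44852), Add(Add(Rational(-1, 51), Mul(Rational(1, 102), Pow(116, 2))), -40015)) = Mul(-91576, Add(Add(Rational(-1, 51), Mul(Rational(1, 102), 13456)), -40015)) = Mul(-91576, Add(Add(Rational(-1, 51), Rational(6728, 51)), -40015)) = Mul(-91576, Add(Rational(6727, 51), -40015)) = Mul(-91576, Rational(-2034038, 51)) = Rational(186269063888, 51)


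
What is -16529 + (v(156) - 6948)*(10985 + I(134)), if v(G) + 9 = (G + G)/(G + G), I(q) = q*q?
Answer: -201330125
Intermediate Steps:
I(q) = q²
v(G) = -8 (v(G) = -9 + (G + G)/(G + G) = -9 + (2*G)/((2*G)) = -9 + (2*G)*(1/(2*G)) = -9 + 1 = -8)
-16529 + (v(156) - 6948)*(10985 + I(134)) = -16529 + (-8 - 6948)*(10985 + 134²) = -16529 - 6956*(10985 + 17956) = -16529 - 6956*28941 = -16529 - 201313596 = -201330125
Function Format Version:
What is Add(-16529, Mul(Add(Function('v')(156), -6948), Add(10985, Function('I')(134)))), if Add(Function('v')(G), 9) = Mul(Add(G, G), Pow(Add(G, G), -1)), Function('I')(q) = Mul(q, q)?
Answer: -201330125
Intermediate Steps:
Function('I')(q) = Pow(q, 2)
Function('v')(G) = -8 (Function('v')(G) = Add(-9, Mul(Add(G, G), Pow(Add(G, G), -1))) = Add(-9, Mul(Mul(2, G), Pow(Mul(2, G), -1))) = Add(-9, Mul(Mul(2, G), Mul(Rational(1, 2), Pow(G, -1)))) = Add(-9, 1) = -8)
Add(-16529, Mul(Add(Function('v')(156), -6948), Add(10985, Function('I')(134)))) = Add(-16529, Mul(Add(-8, -6948), Add(10985, Pow(134, 2)))) = Add(-16529, Mul(-6956, Add(10985, 17956))) = Add(-16529, Mul(-6956, 28941)) = Add(-16529, -201313596) = -201330125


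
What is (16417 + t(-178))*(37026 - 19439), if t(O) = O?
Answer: 285595293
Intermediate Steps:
(16417 + t(-178))*(37026 - 19439) = (16417 - 178)*(37026 - 19439) = 16239*17587 = 285595293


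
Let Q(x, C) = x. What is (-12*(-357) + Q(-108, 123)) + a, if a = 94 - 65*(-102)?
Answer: 10900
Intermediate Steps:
a = 6724 (a = 94 + 6630 = 6724)
(-12*(-357) + Q(-108, 123)) + a = (-12*(-357) - 108) + 6724 = (4284 - 108) + 6724 = 4176 + 6724 = 10900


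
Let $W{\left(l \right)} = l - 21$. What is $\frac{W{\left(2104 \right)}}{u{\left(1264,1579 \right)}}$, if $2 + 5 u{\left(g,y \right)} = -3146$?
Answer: $- \frac{10415}{3148} \approx -3.3084$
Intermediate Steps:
$W{\left(l \right)} = -21 + l$ ($W{\left(l \right)} = l - 21 = -21 + l$)
$u{\left(g,y \right)} = - \frac{3148}{5}$ ($u{\left(g,y \right)} = - \frac{2}{5} + \frac{1}{5} \left(-3146\right) = - \frac{2}{5} - \frac{3146}{5} = - \frac{3148}{5}$)
$\frac{W{\left(2104 \right)}}{u{\left(1264,1579 \right)}} = \frac{-21 + 2104}{- \frac{3148}{5}} = 2083 \left(- \frac{5}{3148}\right) = - \frac{10415}{3148}$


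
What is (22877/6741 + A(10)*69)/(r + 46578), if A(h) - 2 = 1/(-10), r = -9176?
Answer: 9066221/2521268820 ≈ 0.0035959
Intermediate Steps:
A(h) = 19/10 (A(h) = 2 + 1/(-10) = 2 - ⅒ = 19/10)
(22877/6741 + A(10)*69)/(r + 46578) = (22877/6741 + (19/10)*69)/(-9176 + 46578) = (22877*(1/6741) + 1311/10)/37402 = (22877/6741 + 1311/10)*(1/37402) = (9066221/67410)*(1/37402) = 9066221/2521268820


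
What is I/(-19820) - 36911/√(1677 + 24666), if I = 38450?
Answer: -3845/1982 - 36911*√2927/8781 ≈ -229.36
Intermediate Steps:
I/(-19820) - 36911/√(1677 + 24666) = 38450/(-19820) - 36911/√(1677 + 24666) = 38450*(-1/19820) - 36911*√2927/8781 = -3845/1982 - 36911*√2927/8781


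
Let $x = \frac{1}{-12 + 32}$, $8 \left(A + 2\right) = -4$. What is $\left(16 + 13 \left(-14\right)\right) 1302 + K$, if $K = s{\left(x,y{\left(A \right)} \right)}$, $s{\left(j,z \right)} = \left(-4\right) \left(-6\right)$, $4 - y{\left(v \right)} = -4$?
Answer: $-216108$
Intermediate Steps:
$A = - \frac{5}{2}$ ($A = -2 + \frac{1}{8} \left(-4\right) = -2 - \frac{1}{2} = - \frac{5}{2} \approx -2.5$)
$y{\left(v \right)} = 8$ ($y{\left(v \right)} = 4 - -4 = 4 + 4 = 8$)
$x = \frac{1}{20} \approx 0.05$
$s{\left(j,z \right)} = 24$
$K = 24$
$\left(16 + 13 \left(-14\right)\right) 1302 + K = \left(16 + 13 \left(-14\right)\right) 1302 + 24 = \left(16 - 182\right) 1302 + 24 = \left(-166\right) 1302 + 24 = -216132 + 24 = -216108$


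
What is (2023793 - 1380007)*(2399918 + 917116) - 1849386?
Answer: 2135458201338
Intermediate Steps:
(2023793 - 1380007)*(2399918 + 917116) - 1849386 = 643786*3317034 - 1849386 = 2135460050724 - 1849386 = 2135458201338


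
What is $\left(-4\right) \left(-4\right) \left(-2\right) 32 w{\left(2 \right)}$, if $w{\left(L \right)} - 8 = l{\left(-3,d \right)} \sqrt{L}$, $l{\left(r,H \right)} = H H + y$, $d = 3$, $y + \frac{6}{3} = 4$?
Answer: $-8192 - 11264 \sqrt{2} \approx -24122.0$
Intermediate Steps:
$y = 2$ ($y = -2 + 4 = 2$)
$l{\left(r,H \right)} = 2 + H^{2}$ ($l{\left(r,H \right)} = H H + 2 = H^{2} + 2 = 2 + H^{2}$)
$w{\left(L \right)} = 8 + 11 \sqrt{L}$ ($w{\left(L \right)} = 8 + \left(2 + 3^{2}\right) \sqrt{L} = 8 + \left(2 + 9\right) \sqrt{L} = 8 + 11 \sqrt{L}$)
$\left(-4\right) \left(-4\right) \left(-2\right) 32 w{\left(2 \right)} = \left(-4\right) \left(-4\right) \left(-2\right) 32 \left(8 + 11 \sqrt{2}\right) = 16 \left(-2\right) 32 \left(8 + 11 \sqrt{2}\right) = \left(-32\right) 32 \left(8 + 11 \sqrt{2}\right) = - 1024 \left(8 + 11 \sqrt{2}\right) = -8192 - 11264 \sqrt{2}$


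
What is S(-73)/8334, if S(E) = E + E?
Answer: -73/4167 ≈ -0.017519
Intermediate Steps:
S(E) = 2*E
S(-73)/8334 = (2*(-73))/8334 = -146*1/8334 = -73/4167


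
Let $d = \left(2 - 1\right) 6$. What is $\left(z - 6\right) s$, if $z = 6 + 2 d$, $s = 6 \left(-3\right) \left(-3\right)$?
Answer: $648$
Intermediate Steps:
$s = 54$ ($s = \left(-18\right) \left(-3\right) = 54$)
$d = 6$ ($d = 1 \cdot 6 = 6$)
$z = 18$ ($z = 6 + 2 \cdot 6 = 6 + 12 = 18$)
$\left(z - 6\right) s = \left(18 - 6\right) 54 = 12 \cdot 54 = 648$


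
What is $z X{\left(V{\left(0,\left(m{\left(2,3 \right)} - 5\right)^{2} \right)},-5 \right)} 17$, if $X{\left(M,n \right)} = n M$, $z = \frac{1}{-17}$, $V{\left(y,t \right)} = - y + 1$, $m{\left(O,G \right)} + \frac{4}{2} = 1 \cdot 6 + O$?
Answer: $5$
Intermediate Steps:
$m{\left(O,G \right)} = 4 + O$ ($m{\left(O,G \right)} = -2 + \left(1 \cdot 6 + O\right) = -2 + \left(6 + O\right) = 4 + O$)
$V{\left(y,t \right)} = 1 - y$
$z = - \frac{1}{17} \approx -0.058824$
$X{\left(M,n \right)} = M n$
$z X{\left(V{\left(0,\left(m{\left(2,3 \right)} - 5\right)^{2} \right)},-5 \right)} 17 = - \frac{\left(1 - 0\right) \left(-5\right)}{17} \cdot 17 = - \frac{\left(1 + 0\right) \left(-5\right)}{17} \cdot 17 = - \frac{1 \left(-5\right)}{17} \cdot 17 = \left(- \frac{1}{17}\right) \left(-5\right) 17 = \frac{5}{17} \cdot 17 = 5$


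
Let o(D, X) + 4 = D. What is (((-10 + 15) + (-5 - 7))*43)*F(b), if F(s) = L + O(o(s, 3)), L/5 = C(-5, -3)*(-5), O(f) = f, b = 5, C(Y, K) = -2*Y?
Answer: 74949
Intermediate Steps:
o(D, X) = -4 + D
L = -250 (L = 5*(-2*(-5)*(-5)) = 5*(10*(-5)) = 5*(-50) = -250)
F(s) = -254 + s (F(s) = -250 + (-4 + s) = -254 + s)
(((-10 + 15) + (-5 - 7))*43)*F(b) = (((-10 + 15) + (-5 - 7))*43)*(-254 + 5) = ((5 - 12)*43)*(-249) = -7*43*(-249) = -301*(-249) = 74949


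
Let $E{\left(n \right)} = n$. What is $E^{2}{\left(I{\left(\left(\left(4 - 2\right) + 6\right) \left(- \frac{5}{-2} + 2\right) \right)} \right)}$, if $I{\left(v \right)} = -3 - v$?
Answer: $1521$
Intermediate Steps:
$E^{2}{\left(I{\left(\left(\left(4 - 2\right) + 6\right) \left(- \frac{5}{-2} + 2\right) \right)} \right)} = \left(-3 - \left(\left(4 - 2\right) + 6\right) \left(- \frac{5}{-2} + 2\right)\right)^{2} = \left(-3 - \left(2 + 6\right) \left(\left(-5\right) \left(- \frac{1}{2}\right) + 2\right)\right)^{2} = \left(-3 - 8 \left(\frac{5}{2} + 2\right)\right)^{2} = \left(-3 - 8 \cdot \frac{9}{2}\right)^{2} = \left(-3 - 36\right)^{2} = \left(-39\right)^{2} = 1521$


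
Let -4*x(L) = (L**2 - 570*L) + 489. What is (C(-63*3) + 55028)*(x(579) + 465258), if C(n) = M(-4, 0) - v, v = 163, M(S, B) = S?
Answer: 25446342213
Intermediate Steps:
x(L) = -489/4 - L**2/4 + 285*L/2 (x(L) = -((L**2 - 570*L) + 489)/4 = -(489 + L**2 - 570*L)/4 = -489/4 - L**2/4 + 285*L/2)
C(n) = -167 (C(n) = -4 - 1*163 = -4 - 163 = -167)
(C(-63*3) + 55028)*(x(579) + 465258) = (-167 + 55028)*((-489/4 - 1/4*579**2 + (285/2)*579) + 465258) = 54861*((-489/4 - 1/4*335241 + 165015/2) + 465258) = 54861*((-489/4 - 335241/4 + 165015/2) + 465258) = 54861*(-1425 + 465258) = 54861*463833 = 25446342213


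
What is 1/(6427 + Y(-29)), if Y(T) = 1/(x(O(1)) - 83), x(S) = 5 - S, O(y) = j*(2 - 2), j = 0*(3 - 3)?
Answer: 78/501305 ≈ 0.00015559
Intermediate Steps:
j = 0 (j = 0*0 = 0)
O(y) = 0 (O(y) = 0*(2 - 2) = 0*0 = 0)
Y(T) = -1/78 (Y(T) = 1/((5 - 1*0) - 83) = 1/((5 + 0) - 83) = 1/(5 - 83) = 1/(-78) = -1/78)
1/(6427 + Y(-29)) = 1/(6427 - 1/78) = 1/(501305/78) = 78/501305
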